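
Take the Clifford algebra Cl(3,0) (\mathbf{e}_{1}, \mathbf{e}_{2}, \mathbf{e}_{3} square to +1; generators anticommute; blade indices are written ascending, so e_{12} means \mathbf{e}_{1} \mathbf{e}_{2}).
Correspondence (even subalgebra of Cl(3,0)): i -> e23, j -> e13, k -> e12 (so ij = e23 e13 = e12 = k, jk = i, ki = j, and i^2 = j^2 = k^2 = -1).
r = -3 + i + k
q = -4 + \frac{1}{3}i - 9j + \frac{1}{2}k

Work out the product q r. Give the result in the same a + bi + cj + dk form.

In blades: q = -4 + \frac{1}{2} e_{12} - 9 e_{13} + \frac{1}{3} e_{23}, r = -3 + e_{12} + e_{23}.
Distribute q over r term by term (generator squares from the signature, products reordered to ascending indices): (-4)*r = 12 - 4 e_{12} - 4 e_{23}; (\frac{1}{2} e_{12})*r = -\frac{1}{2} - \frac{3}{2} e_{12} + \frac{1}{2} e_{13}; (-9 e_{13})*r = 9 e_{12} + 27 e_{13} - 9 e_{23}; (\frac{1}{3} e_{23})*r = -\frac{1}{3} - \frac{1}{3} e_{13} - e_{23}.
Sum: \frac{67}{6} + \frac{7}{2} e_{12} + \frac{163}{6} e_{13} - 14 e_{23}; translating back through the correspondence:
Answer: \frac{67}{6} - 14i + \frac{163}{6}j + \frac{7}{2}k


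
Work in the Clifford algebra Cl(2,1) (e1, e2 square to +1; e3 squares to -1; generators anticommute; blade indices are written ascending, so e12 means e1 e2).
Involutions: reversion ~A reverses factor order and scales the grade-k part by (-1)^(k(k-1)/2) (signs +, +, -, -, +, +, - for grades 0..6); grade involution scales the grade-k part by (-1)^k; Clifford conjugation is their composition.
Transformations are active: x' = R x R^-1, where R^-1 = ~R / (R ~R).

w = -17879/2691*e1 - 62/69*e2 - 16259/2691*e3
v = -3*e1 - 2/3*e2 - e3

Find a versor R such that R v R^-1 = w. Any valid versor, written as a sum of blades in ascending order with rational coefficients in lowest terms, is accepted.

Equal squares first: v^2 = w^2 = 76/9. Then v + w = -25952/2691*e1 - 36/23*e2 - 18950/2691*e3 is a versor taking v to w, provided it is invertible.
Answer: -25952/2691*e1 - 36/23*e2 - 18950/2691*e3


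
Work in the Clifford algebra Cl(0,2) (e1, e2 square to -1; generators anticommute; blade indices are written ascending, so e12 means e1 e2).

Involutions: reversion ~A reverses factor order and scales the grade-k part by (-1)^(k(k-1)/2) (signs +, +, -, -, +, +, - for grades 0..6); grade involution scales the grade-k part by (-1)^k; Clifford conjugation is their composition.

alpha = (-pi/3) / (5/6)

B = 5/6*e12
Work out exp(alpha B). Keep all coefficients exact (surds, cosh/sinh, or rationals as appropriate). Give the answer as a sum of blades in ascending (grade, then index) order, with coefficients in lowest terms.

B^2 = (5/6)^2*(e12)^2 = 25/36*(-1) = -25/36 (a basis 2-blade squares to minus the product of its generators' squares).
B^2 = -25/36 — the series telescopes trigonometrically here: l = 5/6, alpha*l = -pi/3, so exp(alpha B) = cos(-pi/3) + (sin(-pi/3)/(5/6))*B = 1/2 + (-3*sqrt(3)/5)*B.
Answer: 1/2 - sqrt(3)/2*e12


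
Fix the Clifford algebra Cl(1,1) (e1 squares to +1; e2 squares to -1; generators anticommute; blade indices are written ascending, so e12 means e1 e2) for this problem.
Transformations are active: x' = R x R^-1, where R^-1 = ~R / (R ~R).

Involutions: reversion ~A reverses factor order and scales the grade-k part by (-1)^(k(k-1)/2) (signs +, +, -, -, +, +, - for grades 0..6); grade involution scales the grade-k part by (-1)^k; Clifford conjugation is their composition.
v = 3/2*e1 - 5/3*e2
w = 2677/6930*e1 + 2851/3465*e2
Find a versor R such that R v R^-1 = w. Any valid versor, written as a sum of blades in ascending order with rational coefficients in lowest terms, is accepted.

Why this works: both vectors square to -19/36, so q(v) = q(w) and R = v + w = 6536/3465*e1 - 2924/3465*e2 carries v to w — its own direction survives, the complement (v - w)/2 flips.
Answer: 6536/3465*e1 - 2924/3465*e2


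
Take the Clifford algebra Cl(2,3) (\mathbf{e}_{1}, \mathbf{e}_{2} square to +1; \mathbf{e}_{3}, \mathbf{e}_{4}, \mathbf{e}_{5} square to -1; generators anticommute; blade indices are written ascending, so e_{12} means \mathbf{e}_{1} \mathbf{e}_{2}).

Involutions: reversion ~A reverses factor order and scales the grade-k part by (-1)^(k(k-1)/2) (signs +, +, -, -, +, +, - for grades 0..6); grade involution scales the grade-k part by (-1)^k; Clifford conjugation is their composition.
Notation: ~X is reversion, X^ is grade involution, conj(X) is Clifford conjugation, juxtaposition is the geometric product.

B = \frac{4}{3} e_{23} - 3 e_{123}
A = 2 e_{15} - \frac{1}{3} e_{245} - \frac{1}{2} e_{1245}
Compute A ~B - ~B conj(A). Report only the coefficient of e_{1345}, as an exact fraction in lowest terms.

first term: -6 e_{235} + \frac{35}{18} e_{345} - \frac{8}{3} e_{1235} + \frac{5}{3} e_{1345}
second term: -6 e_{235} + \frac{19}{18} e_{345} + \frac{8}{3} e_{1235} + \frac{1}{3} e_{1345}
Answer: \frac{4}{3}


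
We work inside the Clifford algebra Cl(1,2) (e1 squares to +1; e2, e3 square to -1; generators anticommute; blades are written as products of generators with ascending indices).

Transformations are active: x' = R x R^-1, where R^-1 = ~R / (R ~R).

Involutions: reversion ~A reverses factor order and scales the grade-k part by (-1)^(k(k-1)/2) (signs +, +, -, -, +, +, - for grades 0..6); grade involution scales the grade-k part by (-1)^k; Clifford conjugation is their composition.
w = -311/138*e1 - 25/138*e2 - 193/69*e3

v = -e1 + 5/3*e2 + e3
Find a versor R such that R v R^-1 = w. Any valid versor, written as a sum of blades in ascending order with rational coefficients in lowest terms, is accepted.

Since q(v) = q(w) = -25/9, the sum R = v + w = -449/138*e1 + 205/138*e2 - 124/69*e3 does the job whenever invertible.
Answer: -449/138*e1 + 205/138*e2 - 124/69*e3


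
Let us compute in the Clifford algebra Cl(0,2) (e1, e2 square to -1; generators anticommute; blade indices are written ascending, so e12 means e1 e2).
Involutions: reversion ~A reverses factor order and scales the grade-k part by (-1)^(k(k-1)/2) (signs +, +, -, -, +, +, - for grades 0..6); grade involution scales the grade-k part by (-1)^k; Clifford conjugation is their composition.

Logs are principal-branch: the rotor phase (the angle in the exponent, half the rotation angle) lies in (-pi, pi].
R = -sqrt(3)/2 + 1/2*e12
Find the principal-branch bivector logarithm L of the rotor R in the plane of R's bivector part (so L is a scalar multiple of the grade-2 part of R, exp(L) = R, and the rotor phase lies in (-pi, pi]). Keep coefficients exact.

The scalar part of R is -sqrt(3)/2, which pins the rotor phase on the principal branch; dividing the bivector part by the sine of that phase recovers the unit plane, and L is the phase times that plane.
Concretely: cos(phase) = -sqrt(3)/2 gives phase = ±5*pi/6, and since phase/sin(phase) is even the sign is immaterial: L = (phase/sin(phase)) * <R>_2 = (5*pi/3) * <R>_2.
Answer: 5*pi/6*e12


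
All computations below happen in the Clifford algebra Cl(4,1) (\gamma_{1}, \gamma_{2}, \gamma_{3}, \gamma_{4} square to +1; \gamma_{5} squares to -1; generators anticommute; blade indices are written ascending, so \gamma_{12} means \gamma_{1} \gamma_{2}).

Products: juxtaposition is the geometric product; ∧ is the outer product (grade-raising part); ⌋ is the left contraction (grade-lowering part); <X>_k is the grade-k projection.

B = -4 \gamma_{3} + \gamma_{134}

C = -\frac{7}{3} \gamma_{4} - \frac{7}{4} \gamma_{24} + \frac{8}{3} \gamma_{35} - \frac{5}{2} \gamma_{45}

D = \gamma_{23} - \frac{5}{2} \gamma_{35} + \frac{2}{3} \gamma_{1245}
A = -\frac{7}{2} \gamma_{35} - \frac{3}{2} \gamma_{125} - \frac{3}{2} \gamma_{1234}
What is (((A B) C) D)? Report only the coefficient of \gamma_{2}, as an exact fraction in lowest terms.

step 1: -\frac{3}{2} \gamma_{2} - 14 \gamma_{5} - 6 \gamma_{124} - \frac{7}{2} \gamma_{145} - 6 \gamma_{1235} - \frac{3}{2} \gamma_{2345}
step 2: -\frac{7}{4} \gamma_{1} - \frac{112}{3} \gamma_{3} + \frac{301}{8} \gamma_{4} - 2 \gamma_{12} - \frac{49}{6} \gamma_{15} + \frac{15}{4} \gamma_{23} + \frac{15}{2} \gamma_{24} + \frac{21}{8} \gamma_{35} - \frac{98}{3} \gamma_{45} + \frac{71}{8} \gamma_{125} + \frac{28}{3} \gamma_{134} - \frac{15}{2} \gamma_{235} + \frac{113}{4} \gamma_{245} + 15 \gamma_{1234} - \frac{21}{2} \gamma_{1345} + 2 \gamma_{12345}
step 3: -\frac{165}{16} - \frac{113}{6} \gamma_{1} + \frac{673}{12} \gamma_{2} - \frac{4}{3} \gamma_{3} - \frac{71}{12} \gamma_{4} + \frac{605}{6} \gamma_{5} - \frac{196}{9} \gamma_{12} + \frac{221}{12} \gamma_{13} - \frac{165}{4} \gamma_{14} - 5 \gamma_{15} - 7 \gamma_{23} - \frac{49}{9} \gamma_{24} - 12 \gamma_{25} - \frac{445}{6} \gamma_{34} - 10 \gamma_{35} + \frac{4}{3} \gamma_{45} - \frac{383}{16} \gamma_{123} - \frac{13}{3} \gamma_{124} + \frac{301}{12} \gamma_{125} + 5 \gamma_{134} + \frac{53}{4} \gamma_{135} + \frac{64}{3} \gamma_{145} + \frac{433}{4} \gamma_{234} + \frac{56}{9} \gamma_{235} - \frac{7}{6} \gamma_{245} + \frac{1957}{16} \gamma_{345} + \frac{7}{4} \gamma_{1234} - \frac{19}{6} \gamma_{1235} + 48 \gamma_{1245} - \frac{5}{2} \gamma_{1345} - \frac{167}{12} \gamma_{2345} - \frac{224}{9} \gamma_{12345}
Answer: \frac{673}{12}


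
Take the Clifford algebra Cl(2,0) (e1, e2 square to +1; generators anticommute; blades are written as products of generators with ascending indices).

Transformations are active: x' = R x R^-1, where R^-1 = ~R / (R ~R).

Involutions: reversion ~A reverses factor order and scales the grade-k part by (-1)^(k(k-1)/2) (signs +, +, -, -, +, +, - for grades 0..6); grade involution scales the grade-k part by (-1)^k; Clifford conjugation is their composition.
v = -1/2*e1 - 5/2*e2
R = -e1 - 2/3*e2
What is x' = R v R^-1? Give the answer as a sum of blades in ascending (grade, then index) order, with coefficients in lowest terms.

~R = -e1 - 2/3*e2, and R ~R = 13/9, so R^-1 = ~R / (13/9).
R v = 13/6 + 13/6*e1 e2
Answer: -5/2*e1 + 1/2*e2


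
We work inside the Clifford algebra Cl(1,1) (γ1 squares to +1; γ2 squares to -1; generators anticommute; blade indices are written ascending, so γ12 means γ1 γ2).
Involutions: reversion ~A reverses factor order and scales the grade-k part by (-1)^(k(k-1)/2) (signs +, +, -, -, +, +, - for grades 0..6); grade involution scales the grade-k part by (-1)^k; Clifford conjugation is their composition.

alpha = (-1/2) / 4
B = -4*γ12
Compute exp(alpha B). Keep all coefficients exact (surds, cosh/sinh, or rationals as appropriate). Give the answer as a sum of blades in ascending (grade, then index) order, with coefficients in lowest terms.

B^2 = (-4)^2*(γ12)^2 = 16*(+1) = 16 (a basis 2-blade squares to minus the product of its generators' squares).
B^2 = 16 — hyperbolic case — the even/odd split gives cosh and sinh: l = 4, alpha*l = -1/2, so exp(alpha B) = cosh(-1/2) + (sinh(-1/2)/4)*B = cosh(1/2) + (-sinh(1/2)/4)*B.
Answer: cosh(1/2) + sinh(1/2)*γ12


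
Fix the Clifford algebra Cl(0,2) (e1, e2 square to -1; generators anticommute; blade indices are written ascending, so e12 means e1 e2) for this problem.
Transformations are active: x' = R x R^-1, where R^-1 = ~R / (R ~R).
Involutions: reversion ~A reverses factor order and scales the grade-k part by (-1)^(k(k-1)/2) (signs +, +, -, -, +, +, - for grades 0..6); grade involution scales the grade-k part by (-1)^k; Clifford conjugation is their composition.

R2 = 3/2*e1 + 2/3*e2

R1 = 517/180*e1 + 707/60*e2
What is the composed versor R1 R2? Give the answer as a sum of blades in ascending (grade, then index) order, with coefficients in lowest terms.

Distribute over the terms of R1 (each basis-blade product reordered to ascending indices, repeated generators contracted through their squares):
(517/180*e1) R2 = -517/120 + 517/270*e12
(707/60*e2) R2 = -707/90 - 707/40*e12
Summing the partial products and collecting blades:
Answer: -4379/360 - 17021/1080*e12


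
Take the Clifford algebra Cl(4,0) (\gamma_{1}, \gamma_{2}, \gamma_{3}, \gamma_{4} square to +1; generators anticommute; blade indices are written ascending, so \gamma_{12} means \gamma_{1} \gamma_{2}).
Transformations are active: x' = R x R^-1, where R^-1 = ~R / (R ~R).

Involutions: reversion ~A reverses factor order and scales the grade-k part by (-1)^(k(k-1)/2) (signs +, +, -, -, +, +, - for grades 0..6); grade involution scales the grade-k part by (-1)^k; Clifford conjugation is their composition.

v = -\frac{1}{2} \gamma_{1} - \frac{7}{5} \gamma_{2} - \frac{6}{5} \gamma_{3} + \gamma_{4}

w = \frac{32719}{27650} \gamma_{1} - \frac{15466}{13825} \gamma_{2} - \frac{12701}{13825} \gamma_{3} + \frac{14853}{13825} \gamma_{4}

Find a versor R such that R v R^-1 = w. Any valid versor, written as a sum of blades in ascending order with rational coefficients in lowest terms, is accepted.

Take R = v + w = \frac{9447}{13825} \gamma_{1} - \frac{34821}{13825} \gamma_{2} - \frac{29291}{13825} \gamma_{3} + \frac{28678}{13825} \gamma_{4}. Because q(v) = q(w) = \frac{93}{20}, conjugation by R sends v exactly to w.
Answer: \frac{9447}{13825} \gamma_{1} - \frac{34821}{13825} \gamma_{2} - \frac{29291}{13825} \gamma_{3} + \frac{28678}{13825} \gamma_{4}


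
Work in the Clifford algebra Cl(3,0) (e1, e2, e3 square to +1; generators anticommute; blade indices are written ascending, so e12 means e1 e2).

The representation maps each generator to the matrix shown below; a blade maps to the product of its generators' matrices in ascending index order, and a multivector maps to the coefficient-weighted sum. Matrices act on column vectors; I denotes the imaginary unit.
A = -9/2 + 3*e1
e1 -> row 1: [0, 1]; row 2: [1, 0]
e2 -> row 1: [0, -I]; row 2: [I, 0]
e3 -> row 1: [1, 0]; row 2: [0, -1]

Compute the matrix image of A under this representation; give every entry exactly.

M = (-9/2)*1 + (3)*rho(e1), summed entrywise (1 is the identity matrix):
Answer: row 1: [-9/2, 3]; row 2: [3, -9/2]


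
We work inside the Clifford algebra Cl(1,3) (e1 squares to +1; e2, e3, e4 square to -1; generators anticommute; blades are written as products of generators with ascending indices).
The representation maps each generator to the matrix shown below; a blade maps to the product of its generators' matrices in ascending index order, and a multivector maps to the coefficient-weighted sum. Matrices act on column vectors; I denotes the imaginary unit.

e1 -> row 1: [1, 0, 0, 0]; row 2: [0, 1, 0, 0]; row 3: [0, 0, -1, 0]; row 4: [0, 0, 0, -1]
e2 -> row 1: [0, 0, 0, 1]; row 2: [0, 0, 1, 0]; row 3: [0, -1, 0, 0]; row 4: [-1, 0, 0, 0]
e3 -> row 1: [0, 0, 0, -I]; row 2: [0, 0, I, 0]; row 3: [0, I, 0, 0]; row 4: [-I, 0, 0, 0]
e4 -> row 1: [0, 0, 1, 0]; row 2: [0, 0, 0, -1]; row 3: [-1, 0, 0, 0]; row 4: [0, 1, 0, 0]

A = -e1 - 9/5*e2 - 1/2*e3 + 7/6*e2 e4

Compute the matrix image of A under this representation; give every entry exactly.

Bivector images (products of the table entries): rho(e2 e4) = rho(e2)rho(e4) = row 1: [0, 1, 0, 0]; row 2: [-1, 0, 0, 0]; row 3: [0, 0, 0, 1]; row 4: [0, 0, -1, 0].
M = (-1)*rho(e1) + (-9/5)*rho(e2) + (-1/2)*rho(e3) + (7/6)*rho(e2 e4), summed entrywise:
Answer: row 1: [-1, 7/6, 0, -9/5 + I/2]; row 2: [-7/6, -1, -9/5 - I/2, 0]; row 3: [0, 9/5 - I/2, 1, 7/6]; row 4: [9/5 + I/2, 0, -7/6, 1]


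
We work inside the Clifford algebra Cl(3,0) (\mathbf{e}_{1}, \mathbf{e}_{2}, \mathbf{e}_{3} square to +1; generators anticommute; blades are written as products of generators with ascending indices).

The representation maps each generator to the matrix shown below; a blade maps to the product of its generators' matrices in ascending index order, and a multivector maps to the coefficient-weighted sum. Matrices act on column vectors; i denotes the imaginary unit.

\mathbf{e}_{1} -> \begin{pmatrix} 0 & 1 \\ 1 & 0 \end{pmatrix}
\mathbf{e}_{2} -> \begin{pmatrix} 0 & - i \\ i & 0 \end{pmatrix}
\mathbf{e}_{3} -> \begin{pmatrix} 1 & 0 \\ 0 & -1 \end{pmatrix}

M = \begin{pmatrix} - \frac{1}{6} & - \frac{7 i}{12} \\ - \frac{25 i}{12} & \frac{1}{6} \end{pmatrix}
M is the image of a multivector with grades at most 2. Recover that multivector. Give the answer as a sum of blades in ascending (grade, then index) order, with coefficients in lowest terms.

Method: 1, rho(e_{1}), rho(e_{2}), rho(e_{3}) form a trace-orthogonal basis of the 2x2 complex matrices (tr(X Y) = 2 if X = Y, else 0), so M = m0*1 + m1*rho(e_{1}) + m2*rho(e_{2}) + m3*rho(e_{3}) with m0 = tr(M)/2 = 0, m1 = tr(M rho(e_{1}))/2 = - \frac{4 i}{3}, m2 = tr(M rho(e_{2}))/2 = - \frac{3}{4}, m3 = tr(M rho(e_{3}))/2 = - \frac{1}{6}.
Multiplying table entries, the bivector images are rho(e_{1} e_{2}) = i*rho(e_{3}), rho(e_{1} e_{3}) = -i*rho(e_{2}), rho(e_{2} e_{3}) = i*rho(e_{1}); with real blade coefficients the real parts of m0..m3 are the coefficients of 1, e_{1}, e_{2}, e_{3} and the imaginary parts give the bivectors (e_{2} e_{3}: Im m1, e_{1} e_{3}: -Im m2, e_{1} e_{2}: Im m3).
Answer: -\frac{3}{4} e_{2} - \frac{1}{6} e_{3} - \frac{4}{3} e_{2} e_{3}


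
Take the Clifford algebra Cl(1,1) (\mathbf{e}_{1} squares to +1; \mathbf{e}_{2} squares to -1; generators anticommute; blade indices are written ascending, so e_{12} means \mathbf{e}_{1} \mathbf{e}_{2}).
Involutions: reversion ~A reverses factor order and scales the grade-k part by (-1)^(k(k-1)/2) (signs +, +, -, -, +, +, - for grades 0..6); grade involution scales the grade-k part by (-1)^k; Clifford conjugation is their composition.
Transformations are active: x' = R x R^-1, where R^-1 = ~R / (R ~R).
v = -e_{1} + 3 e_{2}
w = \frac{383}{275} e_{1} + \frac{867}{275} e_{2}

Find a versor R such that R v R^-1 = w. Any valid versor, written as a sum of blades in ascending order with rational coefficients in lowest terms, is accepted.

Construction: equal norms (both -8) license R = v + w = \frac{108}{275} e_{1} + \frac{1692}{275} e_{2} — nothing changes along that direction, while (v - w)/2 changes sign, so v maps onto w.
Answer: \frac{108}{275} e_{1} + \frac{1692}{275} e_{2}


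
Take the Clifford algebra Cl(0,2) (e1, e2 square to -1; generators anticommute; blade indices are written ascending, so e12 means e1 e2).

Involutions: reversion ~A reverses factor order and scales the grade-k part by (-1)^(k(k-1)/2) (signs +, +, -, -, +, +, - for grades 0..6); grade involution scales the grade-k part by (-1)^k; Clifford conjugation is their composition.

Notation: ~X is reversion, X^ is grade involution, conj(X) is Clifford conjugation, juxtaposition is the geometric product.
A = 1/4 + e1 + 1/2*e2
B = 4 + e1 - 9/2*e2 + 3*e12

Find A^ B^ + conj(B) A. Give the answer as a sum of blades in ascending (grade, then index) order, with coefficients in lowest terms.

first term: 9/4 - 23/4*e1 + 17/8*e2 - 17/4*e12
second term: -1/4 + 21/4*e1 + 1/8*e2 - 23/4*e12
Answer: 2 - 1/2*e1 + 9/4*e2 - 10*e12


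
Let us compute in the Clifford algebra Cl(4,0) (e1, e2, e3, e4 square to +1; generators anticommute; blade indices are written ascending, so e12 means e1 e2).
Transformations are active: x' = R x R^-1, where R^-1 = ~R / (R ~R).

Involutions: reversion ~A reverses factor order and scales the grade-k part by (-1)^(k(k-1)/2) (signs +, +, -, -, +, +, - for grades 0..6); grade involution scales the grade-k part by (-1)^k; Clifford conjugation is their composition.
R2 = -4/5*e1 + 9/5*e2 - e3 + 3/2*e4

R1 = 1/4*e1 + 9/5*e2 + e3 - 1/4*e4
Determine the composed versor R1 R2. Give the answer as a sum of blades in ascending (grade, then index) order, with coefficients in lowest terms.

Distribute over the terms of R1 (each basis-blade product reordered to ascending indices, repeated generators contracted through their squares):
(1/4*e1) R2 = -1/5 + 9/20*e12 - 1/4*e13 + 3/8*e14
(9/5*e2) R2 = 81/25 + 36/25*e12 - 9/5*e23 + 27/10*e24
(e3) R2 = -1 + 4/5*e13 - 9/5*e23 + 3/2*e34
(-1/4*e4) R2 = -3/8 - 1/5*e14 + 9/20*e24 - 1/4*e34
Summing the partial products and collecting blades:
Answer: 333/200 + 189/100*e12 + 11/20*e13 + 7/40*e14 - 18/5*e23 + 63/20*e24 + 5/4*e34


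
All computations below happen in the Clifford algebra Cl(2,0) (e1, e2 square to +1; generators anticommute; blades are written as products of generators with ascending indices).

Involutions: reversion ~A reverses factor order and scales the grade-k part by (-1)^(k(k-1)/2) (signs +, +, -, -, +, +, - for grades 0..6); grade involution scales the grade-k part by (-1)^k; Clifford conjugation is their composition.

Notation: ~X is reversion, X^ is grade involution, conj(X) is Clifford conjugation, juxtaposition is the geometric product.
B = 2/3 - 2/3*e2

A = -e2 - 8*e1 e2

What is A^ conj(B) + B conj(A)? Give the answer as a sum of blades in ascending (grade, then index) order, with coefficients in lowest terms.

first term: 2/3 - 16/3*e1 + 2/3*e2 - 16/3*e1 e2
second term: -2/3 + 16/3*e1 + 2/3*e2 + 16/3*e1 e2
Answer: 4/3*e2


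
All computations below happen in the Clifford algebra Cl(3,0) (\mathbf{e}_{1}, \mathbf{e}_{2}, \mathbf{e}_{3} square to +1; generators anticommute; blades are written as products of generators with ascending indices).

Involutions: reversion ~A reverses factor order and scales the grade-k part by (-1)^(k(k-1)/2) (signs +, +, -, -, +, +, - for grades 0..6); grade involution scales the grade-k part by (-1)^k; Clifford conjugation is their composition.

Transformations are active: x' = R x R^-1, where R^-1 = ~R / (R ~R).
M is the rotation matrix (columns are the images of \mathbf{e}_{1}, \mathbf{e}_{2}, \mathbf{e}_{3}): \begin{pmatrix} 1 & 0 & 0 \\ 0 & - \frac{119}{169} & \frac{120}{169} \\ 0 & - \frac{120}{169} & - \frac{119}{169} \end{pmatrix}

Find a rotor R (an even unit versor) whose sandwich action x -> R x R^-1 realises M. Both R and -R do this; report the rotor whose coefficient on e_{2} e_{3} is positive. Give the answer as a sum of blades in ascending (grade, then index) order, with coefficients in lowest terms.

Method: write R = a + b12*e_{1} e_{2} + b13*e_{1} e_{3} + b23*e_{2} e_{3} with a^2 + b12^2 + b13^2 + b23^2 = 1 (so R^-1 = ~R). Expanding the columns R e_j ~R gives tr M = 4a^2 - 1 and, from the antisymmetric part, M21 - M12 = -4a*b12, M13 - M31 = 4a*b13, M32 - M23 = -4a*b23.
Here tr M = -\frac{69}{169}, so a^2 = (1 + tr M)/4 = \frac{25}{169} and a = ±\frac{5}{13}. Taking a = \frac{5}{13}: M21 - M12 = 0, M13 - M31 = 0, M32 - M23 = -\frac{240}{169}, giving b12 = 0, b13 = 0, b23 = \frac{12}{13}, i.e. R = \frac{5}{13} + \frac{12}{13} e_{2} e_{3}.
Its e_{2} e_{3} coefficient is already positive.
Answer: \frac{5}{13} + \frac{12}{13} e_{2} e_{3}. Note: both R and -R realise this M (trace -\frac{69}{169}); the covering map identifies them, and the e_{2} e_{3}-coefficient sign is the tie-breaker.


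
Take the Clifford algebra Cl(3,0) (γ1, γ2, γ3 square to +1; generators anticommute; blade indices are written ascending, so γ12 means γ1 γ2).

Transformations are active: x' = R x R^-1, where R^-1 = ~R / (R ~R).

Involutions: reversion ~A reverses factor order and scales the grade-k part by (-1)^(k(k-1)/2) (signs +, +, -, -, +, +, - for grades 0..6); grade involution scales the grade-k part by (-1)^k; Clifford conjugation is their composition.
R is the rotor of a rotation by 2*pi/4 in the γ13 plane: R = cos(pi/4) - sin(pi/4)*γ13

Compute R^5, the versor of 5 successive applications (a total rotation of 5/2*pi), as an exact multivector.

Rotor phase runs at HALF the rotation angle; powers of one rotor simply add phase, so after 5 steps in γ13 the phase is 5*pi/4 = 5*pi/4 and R^5 = cos(5*pi/4) - sin(5*pi/4)*γ13.
cos(5*pi/4) = -sqrt(2)/2 and sin(5*pi/4) = -sqrt(2)/2, so R^5 = -sqrt(2)/2 + sqrt(2)/2*γ13. The net rotation is 1/2*pi (after discarding 1 full turn, each of which contributes a factor -1 to the rotor); the rotor keeps the half-angle phase exactly.
Answer: -sqrt(2)/2 + sqrt(2)/2*γ13


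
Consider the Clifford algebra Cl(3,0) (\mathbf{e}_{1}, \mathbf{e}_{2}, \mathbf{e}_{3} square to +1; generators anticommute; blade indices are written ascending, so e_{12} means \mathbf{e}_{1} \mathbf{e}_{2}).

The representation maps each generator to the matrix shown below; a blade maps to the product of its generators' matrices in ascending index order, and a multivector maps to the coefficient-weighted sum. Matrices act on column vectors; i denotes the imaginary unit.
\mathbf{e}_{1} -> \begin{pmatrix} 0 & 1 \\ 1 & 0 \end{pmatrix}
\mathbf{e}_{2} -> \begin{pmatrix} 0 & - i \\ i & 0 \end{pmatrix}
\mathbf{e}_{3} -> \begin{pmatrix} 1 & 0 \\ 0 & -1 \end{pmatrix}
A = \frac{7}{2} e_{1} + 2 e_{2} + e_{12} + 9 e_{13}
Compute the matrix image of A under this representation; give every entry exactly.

Bivector images (products of the table entries): rho(e_{12}) = rho(\mathbf{e}_{1})rho(\mathbf{e}_{2}) = \begin{pmatrix} i & 0 \\ 0 & - i \end{pmatrix}; rho(e_{13}) = rho(\mathbf{e}_{1})rho(\mathbf{e}_{3}) = \begin{pmatrix} 0 & -1 \\ 1 & 0 \end{pmatrix}.
M = (\frac{7}{2})*rho(e_{1}) + (2)*rho(e_{2}) + (1)*rho(e_{12}) + (9)*rho(e_{13}), summed entrywise:
Answer: \begin{pmatrix} i & - \frac{11}{2} - 2 i \\ \frac{25}{2} + 2 i & - i \end{pmatrix}


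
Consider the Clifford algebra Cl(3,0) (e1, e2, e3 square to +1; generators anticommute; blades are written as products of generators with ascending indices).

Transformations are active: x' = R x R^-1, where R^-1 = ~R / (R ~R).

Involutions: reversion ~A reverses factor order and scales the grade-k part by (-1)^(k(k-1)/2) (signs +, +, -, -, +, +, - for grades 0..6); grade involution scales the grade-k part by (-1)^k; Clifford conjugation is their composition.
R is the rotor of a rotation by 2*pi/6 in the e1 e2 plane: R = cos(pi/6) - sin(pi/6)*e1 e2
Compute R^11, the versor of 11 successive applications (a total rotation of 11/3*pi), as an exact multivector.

Because a rotor carries half the rotation angle, composing 11 copies of this e1 e2-plane rotor multiplies the phase: 11*(pi/6) = 11*pi/6, hence R^11 = cos(11*pi/6) - sin(11*pi/6)*e1 e2.
cos(11*pi/6) = sqrt(3)/2 and sin(11*pi/6) = -1/2, so R^11 = sqrt(3)/2 + 1/2*e1 e2. The net rotation is 5/3*pi (after discarding 1 full turn, each of which contributes a factor -1 to the rotor); the rotor keeps the half-angle phase exactly.
Answer: sqrt(3)/2 + 1/2*e1 e2


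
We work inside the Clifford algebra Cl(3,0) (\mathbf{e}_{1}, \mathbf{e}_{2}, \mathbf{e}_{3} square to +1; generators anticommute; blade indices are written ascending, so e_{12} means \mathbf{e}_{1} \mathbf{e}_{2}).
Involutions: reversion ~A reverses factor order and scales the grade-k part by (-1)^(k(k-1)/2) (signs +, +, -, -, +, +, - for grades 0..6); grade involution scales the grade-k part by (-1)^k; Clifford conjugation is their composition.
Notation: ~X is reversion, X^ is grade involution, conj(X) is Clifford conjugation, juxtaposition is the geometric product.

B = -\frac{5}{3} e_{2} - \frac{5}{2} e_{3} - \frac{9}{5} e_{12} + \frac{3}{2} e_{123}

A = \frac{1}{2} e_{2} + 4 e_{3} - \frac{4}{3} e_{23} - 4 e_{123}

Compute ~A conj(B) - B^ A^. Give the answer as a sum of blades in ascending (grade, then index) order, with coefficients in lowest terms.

first term: \frac{29}{6} - \frac{29}{10} e_{1} + \frac{10}{3} e_{2} - \frac{424}{45} e_{3} + 16 e_{12} - \frac{589}{60} e_{13} - \frac{65}{12} e_{23} + \frac{36}{5} e_{123}
second term: -\frac{29}{6} - \frac{11}{10} e_{1} + \frac{10}{3} e_{2} + \frac{224}{45} e_{3} + 16 e_{12} - \frac{301}{60} e_{13} - \frac{65}{12} e_{23} + \frac{36}{5} e_{123}
Answer: \frac{29}{3} - \frac{9}{5} e_{1} - \frac{72}{5} e_{3} - \frac{24}{5} e_{13}


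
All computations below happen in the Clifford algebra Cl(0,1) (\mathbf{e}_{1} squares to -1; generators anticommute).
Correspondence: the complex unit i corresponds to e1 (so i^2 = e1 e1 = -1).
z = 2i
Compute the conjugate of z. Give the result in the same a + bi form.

In blades: z = 2 e_{1}.
Conjugation here is Clifford conjugation: the scalar is fixed and the grade-1 and grade-2 blades all flip sign, giving -2 e_{1}; translating back:
Answer: -2i


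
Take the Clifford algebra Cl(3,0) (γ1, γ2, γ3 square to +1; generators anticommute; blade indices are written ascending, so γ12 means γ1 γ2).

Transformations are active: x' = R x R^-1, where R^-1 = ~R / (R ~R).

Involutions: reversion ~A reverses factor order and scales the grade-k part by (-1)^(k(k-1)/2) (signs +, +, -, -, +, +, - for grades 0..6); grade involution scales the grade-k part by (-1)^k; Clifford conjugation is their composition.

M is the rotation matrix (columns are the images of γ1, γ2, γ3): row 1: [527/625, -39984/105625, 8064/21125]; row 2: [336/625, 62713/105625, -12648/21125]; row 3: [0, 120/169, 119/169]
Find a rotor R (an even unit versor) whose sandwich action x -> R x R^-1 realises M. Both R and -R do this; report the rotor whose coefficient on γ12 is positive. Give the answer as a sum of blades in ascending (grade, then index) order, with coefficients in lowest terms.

Method: write R = a + b12*γ12 + b13*γ13 + b23*γ23 with a^2 + b12^2 + b13^2 + b23^2 = 1 (so R^-1 = ~R). Expanding the columns R e_j ~R gives tr M = 4a^2 - 1 and, from the antisymmetric part, M21 - M12 = -4a*b12, M13 - M31 = 4a*b13, M32 - M23 = -4a*b23.
Here tr M = 226151/105625, so a^2 = (1 + tr M)/4 = 82944/105625 and a = ±288/325. Taking a = 288/325: M21 - M12 = 96768/105625, M13 - M31 = 8064/21125, M32 - M23 = 27648/21125, giving b12 = -84/325, b13 = 7/65, b23 = -24/65, i.e. R = 288/325 - 84/325*γ12 + 7/65*γ13 - 24/65*γ23.
Its γ12 coefficient is negative, so report the other preimage -R.
Answer: -288/325 + 84/325*γ12 - 7/65*γ13 + 24/65*γ23. Uniqueness: Spin(3) -> SO(3) maps R and -R to the same rotation of trace 226151/105625; fixing the sign of the γ12 coefficient removes the ambiguity.


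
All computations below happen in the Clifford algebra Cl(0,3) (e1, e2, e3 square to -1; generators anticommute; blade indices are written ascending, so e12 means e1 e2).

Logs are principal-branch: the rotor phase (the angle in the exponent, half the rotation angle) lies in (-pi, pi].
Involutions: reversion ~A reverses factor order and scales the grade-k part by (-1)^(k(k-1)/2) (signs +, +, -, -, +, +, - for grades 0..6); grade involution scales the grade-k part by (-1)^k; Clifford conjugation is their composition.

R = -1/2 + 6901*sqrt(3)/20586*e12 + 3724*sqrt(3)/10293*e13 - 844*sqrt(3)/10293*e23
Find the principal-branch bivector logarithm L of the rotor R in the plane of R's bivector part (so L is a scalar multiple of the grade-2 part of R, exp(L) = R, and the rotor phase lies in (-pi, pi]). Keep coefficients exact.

The scalar part of R is -1/2, which fixes the principal-branch rotor phase; the unit plane is then the bivector part divided by the sine of that phase, and L is that plane scaled by the phase.
Concretely: cos(phase) = -1/2 gives phase = ±2*pi/3, and since phase/sin(phase) is even the sign is immaterial: L = (phase/sin(phase)) * <R>_2 = (4*sqrt(3)*pi/9) * <R>_2.
Answer: 13802*pi/30879*e12 + 14896*pi/30879*e13 - 3376*pi/30879*e23


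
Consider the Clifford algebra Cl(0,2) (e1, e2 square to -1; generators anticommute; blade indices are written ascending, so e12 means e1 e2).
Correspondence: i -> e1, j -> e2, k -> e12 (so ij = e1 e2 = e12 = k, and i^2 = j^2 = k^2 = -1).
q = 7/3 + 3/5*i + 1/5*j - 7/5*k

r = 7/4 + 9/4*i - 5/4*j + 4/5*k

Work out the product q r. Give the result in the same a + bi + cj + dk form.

In blades: q = 7/3 + 3/5*e1 + 1/5*e2 - 7/5*e12, r = 7/4 + 9/4*e1 - 5/4*e2 + 4/5*e12.
Distribute q over r term by term (generator squares from the signature, products reordered to ascending indices): (7/3)*r = 49/12 + 21/4*e1 - 35/12*e2 + 28/15*e12; (3/5*e1)*r = -27/20 + 21/20*e1 - 12/25*e2 - 3/4*e12; (1/5*e2)*r = 1/4 + 4/25*e1 + 7/20*e2 - 9/20*e12; (-7/5*e12)*r = 28/25 - 7/4*e1 - 63/20*e2 - 49/20*e12.
Sum: 1231/300 + 471/100*e1 - 1859/300*e2 - 107/60*e12; translating back through the correspondence:
Answer: 1231/300 + 471/100*i - 1859/300*j - 107/60*k


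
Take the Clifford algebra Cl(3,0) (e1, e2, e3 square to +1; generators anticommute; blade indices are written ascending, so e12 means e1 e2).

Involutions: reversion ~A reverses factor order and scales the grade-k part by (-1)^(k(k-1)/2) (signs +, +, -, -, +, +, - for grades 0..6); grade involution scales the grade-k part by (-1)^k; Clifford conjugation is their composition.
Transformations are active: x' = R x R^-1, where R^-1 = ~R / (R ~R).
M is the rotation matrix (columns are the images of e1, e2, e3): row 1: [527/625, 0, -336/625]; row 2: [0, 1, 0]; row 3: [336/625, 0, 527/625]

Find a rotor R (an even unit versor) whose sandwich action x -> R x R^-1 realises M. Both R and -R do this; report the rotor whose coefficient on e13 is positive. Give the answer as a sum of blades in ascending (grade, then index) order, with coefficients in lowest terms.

Method: write R = a + b12*e12 + b13*e13 + b23*e23 with a^2 + b12^2 + b13^2 + b23^2 = 1 (so R^-1 = ~R). Expanding the columns R e_j ~R gives tr M = 4a^2 - 1 and, from the antisymmetric part, M21 - M12 = -4a*b12, M13 - M31 = 4a*b13, M32 - M23 = -4a*b23.
Here tr M = 1679/625, so a^2 = (1 + tr M)/4 = 576/625 and a = ±24/25. Taking a = 24/25: M21 - M12 = 0, M13 - M31 = -672/625, M32 - M23 = 0, giving b12 = 0, b13 = -7/25, b23 = 0, i.e. R = 24/25 - 7/25*e13.
Its e13 coefficient is negative, so report the other preimage -R.
Answer: -24/25 + 7/25*e13. Sheet selection: the two-to-one cover makes ±R indistinguishable at the matrix level (trace 1679/625), so uniqueness comes from the required sign on e13.


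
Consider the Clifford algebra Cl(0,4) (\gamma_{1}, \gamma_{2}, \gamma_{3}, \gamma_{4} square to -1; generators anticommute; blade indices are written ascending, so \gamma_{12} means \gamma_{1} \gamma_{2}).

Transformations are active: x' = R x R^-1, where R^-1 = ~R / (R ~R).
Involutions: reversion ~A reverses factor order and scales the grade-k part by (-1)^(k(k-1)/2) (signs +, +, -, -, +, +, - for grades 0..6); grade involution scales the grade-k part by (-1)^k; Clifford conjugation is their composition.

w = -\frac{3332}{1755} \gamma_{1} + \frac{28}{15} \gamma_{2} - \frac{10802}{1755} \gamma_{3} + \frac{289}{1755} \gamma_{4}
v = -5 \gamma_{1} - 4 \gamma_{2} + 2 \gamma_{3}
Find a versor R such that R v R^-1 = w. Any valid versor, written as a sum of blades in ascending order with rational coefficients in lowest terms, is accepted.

Sketch: the shared square -45 makes R = v + w = -\frac{12107}{1755} \gamma_{1} - \frac{32}{15} \gamma_{2} - \frac{7292}{1755} \gamma_{3} + \frac{289}{1755} \gamma_{4} the natural versor; its sandwich fixes that direction, negates (v - w)/2, and sends v to w.
Answer: -\frac{12107}{1755} \gamma_{1} - \frac{32}{15} \gamma_{2} - \frac{7292}{1755} \gamma_{3} + \frac{289}{1755} \gamma_{4}


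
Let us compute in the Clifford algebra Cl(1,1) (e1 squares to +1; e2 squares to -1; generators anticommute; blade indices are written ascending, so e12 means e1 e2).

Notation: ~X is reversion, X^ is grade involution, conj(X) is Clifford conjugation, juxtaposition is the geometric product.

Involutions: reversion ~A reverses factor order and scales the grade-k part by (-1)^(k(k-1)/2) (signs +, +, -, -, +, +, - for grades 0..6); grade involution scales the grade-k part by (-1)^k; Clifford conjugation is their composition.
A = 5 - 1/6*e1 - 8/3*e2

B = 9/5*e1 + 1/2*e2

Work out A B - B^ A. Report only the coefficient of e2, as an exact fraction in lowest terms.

first term: 31/30 + 9*e1 + 5/2*e2 + 283/60*e12
second term: -31/30 - 9*e1 - 5/2*e2 + 283/60*e12
Answer: 5


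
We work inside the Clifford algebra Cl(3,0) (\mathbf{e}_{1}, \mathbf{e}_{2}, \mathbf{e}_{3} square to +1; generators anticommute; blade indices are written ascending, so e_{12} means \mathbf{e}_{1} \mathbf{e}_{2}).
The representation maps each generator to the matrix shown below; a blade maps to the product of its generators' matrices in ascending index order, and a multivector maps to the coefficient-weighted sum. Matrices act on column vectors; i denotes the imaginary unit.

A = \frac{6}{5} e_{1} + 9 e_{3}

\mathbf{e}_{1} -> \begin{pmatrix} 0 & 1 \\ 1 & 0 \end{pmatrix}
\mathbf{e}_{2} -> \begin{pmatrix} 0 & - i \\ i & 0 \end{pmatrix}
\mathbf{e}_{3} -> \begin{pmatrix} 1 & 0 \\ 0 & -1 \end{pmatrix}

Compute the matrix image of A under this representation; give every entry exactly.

M = (\frac{6}{5})*rho(e_{1}) + (9)*rho(e_{3}), summed entrywise:
Answer: \begin{pmatrix} 9 & \frac{6}{5} \\ \frac{6}{5} & -9 \end{pmatrix}


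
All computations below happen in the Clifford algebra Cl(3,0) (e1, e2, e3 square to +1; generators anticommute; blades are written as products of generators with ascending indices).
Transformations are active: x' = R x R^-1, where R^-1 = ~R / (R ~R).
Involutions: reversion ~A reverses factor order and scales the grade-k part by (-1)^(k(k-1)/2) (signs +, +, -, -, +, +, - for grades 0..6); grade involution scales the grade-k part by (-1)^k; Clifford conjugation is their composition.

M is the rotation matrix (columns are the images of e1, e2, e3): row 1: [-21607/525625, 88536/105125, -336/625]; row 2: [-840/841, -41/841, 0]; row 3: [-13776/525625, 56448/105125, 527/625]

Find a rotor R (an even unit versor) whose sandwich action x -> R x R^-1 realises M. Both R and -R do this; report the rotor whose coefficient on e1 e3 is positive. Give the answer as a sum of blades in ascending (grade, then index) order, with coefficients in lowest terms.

Method: write R = a + b12*e1 e2 + b13*e1 e3 + b23*e2 e3 with a^2 + b12^2 + b13^2 + b23^2 = 1 (so R^-1 = ~R). Expanding the columns R e_j ~R gives tr M = 4a^2 - 1 and, from the antisymmetric part, M21 - M12 = -4a*b12, M13 - M31 = 4a*b13, M32 - M23 = -4a*b23.
Here tr M = 15839/21025, so a^2 = (1 + tr M)/4 = 9216/21025 and a = ±96/145. Taking a = 96/145: M21 - M12 = -193536/105125, M13 - M31 = -10752/21025, M32 - M23 = 56448/105125, giving b12 = 504/725, b13 = -28/145, b23 = -147/725, i.e. R = 96/145 + 504/725*e1 e2 - 28/145*e1 e3 - 147/725*e2 e3.
Its e1 e3 coefficient is negative, so report the other preimage -R.
Answer: -96/145 - 504/725*e1 e2 + 28/145*e1 e3 + 147/725*e2 e3. Sheet selection: the two-to-one cover makes ±R indistinguishable at the matrix level (trace 15839/21025), so uniqueness comes from the required sign on e1 e3.


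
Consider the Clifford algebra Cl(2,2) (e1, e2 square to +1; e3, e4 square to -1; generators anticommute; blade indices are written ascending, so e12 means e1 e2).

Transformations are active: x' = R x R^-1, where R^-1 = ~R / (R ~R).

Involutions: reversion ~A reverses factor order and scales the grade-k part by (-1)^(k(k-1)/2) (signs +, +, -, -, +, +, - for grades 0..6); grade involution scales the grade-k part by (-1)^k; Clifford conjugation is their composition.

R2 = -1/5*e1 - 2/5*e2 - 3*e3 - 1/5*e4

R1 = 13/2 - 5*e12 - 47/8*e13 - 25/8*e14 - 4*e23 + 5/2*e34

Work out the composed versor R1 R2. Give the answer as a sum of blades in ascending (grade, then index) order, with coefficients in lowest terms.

Distribute over the terms of R2 (each basis-blade product reordered to ascending indices, repeated generators contracted through their squares):
R1 (-1/5*e1) = -13/10*e1 - e2 - 47/40*e3 - 5/8*e4 + 4/5*e123 - 1/2*e134
R1 (-2/5*e2) = 2*e1 - 13/5*e2 - 8/5*e3 - 47/20*e123 - 5/4*e124 - e234
R1 (-3*e3) = -141/8*e1 - 12*e2 - 39/2*e3 - 15/2*e4 + 15*e123 - 75/8*e134
R1 (-1/5*e4) = -5/8*e1 + 1/2*e3 - 13/10*e4 + e124 + 47/40*e134 + 4/5*e234
Summing the partial products and collecting blades:
Answer: -351/20*e1 - 78/5*e2 - 871/40*e3 - 377/40*e4 + 269/20*e123 - 1/4*e124 - 87/10*e134 - 1/5*e234


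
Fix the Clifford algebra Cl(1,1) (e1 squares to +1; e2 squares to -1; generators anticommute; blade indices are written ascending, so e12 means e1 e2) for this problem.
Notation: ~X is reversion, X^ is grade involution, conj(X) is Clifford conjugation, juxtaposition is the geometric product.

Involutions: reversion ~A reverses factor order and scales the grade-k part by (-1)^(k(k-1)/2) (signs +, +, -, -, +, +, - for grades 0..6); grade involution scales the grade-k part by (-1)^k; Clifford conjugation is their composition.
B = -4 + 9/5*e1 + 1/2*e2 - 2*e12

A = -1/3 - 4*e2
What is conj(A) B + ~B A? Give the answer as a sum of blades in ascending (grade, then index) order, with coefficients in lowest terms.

first term: -2/3 - 43/5*e1 - 97/6*e2 - 98/15*e12
second term: 10/3 + 37/5*e1 + 95/6*e2 - 118/15*e12
Answer: 8/3 - 6/5*e1 - 1/3*e2 - 72/5*e12


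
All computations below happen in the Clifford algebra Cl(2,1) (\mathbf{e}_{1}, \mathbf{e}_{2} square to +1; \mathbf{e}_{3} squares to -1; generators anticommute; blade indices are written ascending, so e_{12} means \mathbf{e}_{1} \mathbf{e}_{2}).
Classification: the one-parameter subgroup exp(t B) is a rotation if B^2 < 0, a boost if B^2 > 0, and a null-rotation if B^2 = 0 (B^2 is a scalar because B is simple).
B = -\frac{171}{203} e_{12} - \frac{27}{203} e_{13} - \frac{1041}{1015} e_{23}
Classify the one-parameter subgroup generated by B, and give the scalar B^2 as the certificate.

B^2 term by term: the squares give (-\frac{171}{203})^2*(e_{12})^2 + (-\frac{27}{203})^2*(e_{13})^2 + (-\frac{1041}{1015})^2*(e_{23})^2 = \frac{29241}{41209}*(-1) + \frac{729}{41209}*(+1) + \frac{1083681}{1030225}*(+1) = \frac{9}{25} (each basis 2-blade squares to minus the product of its generators' squares); cross terms between blades sharing an index anticommute and cancel. So B^2 = \frac{9}{25}.
Answer: boost, certificate B^2 = \frac{9}{25}. One invariant decides it: the square \frac{9}{25} survives every conjugation, and its sign is exactly the classification.
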